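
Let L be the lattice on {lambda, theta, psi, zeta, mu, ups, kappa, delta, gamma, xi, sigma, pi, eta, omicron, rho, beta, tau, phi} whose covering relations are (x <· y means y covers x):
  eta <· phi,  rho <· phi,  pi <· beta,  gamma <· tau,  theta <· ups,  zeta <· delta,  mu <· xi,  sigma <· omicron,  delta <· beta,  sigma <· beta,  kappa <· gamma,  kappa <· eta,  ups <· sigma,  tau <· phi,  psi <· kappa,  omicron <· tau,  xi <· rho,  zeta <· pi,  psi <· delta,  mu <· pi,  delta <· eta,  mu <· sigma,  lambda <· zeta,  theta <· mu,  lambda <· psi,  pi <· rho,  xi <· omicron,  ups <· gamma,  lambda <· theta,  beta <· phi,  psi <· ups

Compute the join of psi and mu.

sigma

Common upper bounds of {psi, mu}: beta, omicron, phi, sigma, tau.
The least among these is sigma.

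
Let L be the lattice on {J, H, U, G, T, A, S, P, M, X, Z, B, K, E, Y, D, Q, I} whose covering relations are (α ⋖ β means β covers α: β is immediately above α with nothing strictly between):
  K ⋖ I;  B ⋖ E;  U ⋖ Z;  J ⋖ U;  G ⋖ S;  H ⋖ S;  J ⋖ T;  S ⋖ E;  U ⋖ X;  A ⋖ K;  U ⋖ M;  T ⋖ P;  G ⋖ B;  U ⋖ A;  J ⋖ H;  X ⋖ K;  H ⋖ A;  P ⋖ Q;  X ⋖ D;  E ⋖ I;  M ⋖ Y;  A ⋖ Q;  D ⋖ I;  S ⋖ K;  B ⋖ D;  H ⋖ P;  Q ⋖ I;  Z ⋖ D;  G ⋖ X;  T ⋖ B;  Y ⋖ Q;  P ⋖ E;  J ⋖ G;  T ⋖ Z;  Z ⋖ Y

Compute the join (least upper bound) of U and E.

I

Common upper bounds of {U, E}: I.
The least among these is I.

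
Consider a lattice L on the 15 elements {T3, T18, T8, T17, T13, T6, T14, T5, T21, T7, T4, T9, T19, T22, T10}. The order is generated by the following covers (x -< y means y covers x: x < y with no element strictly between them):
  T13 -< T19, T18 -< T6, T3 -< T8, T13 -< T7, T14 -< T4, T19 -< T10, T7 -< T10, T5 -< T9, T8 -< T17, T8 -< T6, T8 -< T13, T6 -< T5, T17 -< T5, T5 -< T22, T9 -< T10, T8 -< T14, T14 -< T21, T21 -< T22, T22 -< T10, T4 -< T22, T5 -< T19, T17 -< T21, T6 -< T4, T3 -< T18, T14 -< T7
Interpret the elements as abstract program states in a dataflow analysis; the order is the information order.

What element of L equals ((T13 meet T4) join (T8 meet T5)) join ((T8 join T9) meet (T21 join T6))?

T13 ∧ T4 = T8
T8 ∧ T5 = T8
T8 ∨ T8 = T8
T8 ∨ T9 = T9
T21 ∨ T6 = T22
T9 ∧ T22 = T5
T8 ∨ T5 = T5

T5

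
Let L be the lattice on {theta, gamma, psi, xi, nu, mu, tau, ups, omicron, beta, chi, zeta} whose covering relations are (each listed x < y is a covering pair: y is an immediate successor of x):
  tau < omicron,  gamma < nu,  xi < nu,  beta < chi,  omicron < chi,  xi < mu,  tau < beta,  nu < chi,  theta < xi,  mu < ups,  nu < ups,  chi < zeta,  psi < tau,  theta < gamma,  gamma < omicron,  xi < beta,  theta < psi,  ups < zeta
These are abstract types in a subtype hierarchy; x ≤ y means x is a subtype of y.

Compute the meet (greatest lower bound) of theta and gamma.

theta

Common lower bounds of {theta, gamma}: theta.
The greatest among these is theta.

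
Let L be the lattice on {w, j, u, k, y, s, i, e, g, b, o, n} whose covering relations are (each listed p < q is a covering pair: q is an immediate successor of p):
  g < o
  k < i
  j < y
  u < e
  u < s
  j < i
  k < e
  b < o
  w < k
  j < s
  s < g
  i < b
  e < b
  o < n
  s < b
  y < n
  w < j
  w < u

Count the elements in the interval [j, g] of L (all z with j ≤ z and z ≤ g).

3

The interval [j, g] = {g, j, s}, which has 3 elements.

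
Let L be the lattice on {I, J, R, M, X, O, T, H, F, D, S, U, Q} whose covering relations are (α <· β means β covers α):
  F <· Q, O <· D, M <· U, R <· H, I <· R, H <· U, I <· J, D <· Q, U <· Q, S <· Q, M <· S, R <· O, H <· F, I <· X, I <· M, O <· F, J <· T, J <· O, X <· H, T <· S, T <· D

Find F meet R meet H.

Common lower bounds of {F, R, H}: I, R.
The greatest among these is R.

R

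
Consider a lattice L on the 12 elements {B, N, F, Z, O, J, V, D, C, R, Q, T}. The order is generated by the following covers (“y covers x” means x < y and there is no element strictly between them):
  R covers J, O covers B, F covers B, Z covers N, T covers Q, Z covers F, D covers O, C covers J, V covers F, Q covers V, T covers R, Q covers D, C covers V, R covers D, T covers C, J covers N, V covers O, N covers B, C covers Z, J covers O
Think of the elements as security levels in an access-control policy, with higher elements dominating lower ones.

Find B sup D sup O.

D

Common upper bounds of {B, D, O}: D, Q, R, T.
The least among these is D.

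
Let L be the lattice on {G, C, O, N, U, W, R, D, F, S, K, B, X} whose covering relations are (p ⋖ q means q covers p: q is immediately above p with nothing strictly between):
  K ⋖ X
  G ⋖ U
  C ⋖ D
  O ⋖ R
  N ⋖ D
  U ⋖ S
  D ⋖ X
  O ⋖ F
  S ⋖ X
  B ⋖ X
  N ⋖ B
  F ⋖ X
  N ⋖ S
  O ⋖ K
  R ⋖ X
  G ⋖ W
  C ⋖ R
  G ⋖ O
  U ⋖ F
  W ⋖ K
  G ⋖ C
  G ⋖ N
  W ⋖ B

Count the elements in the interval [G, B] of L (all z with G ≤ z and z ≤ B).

The interval [G, B] = {B, G, N, W}, which has 4 elements.

4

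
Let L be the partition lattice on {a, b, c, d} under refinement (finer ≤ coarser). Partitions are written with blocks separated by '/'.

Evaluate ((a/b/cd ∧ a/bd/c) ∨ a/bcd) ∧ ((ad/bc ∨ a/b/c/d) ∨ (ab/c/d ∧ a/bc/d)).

a/b/cd ∧ a/bd/c = a/b/c/d
a/b/c/d ∨ a/bcd = a/bcd
ad/bc ∨ a/b/c/d = ad/bc
ab/c/d ∧ a/bc/d = a/b/c/d
ad/bc ∨ a/b/c/d = ad/bc
a/bcd ∧ ad/bc = a/bc/d

a/bc/d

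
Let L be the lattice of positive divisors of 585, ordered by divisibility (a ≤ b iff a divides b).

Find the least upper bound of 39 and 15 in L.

Common upper bounds of {39, 15}: 195, 585.
The least among these is 195.

195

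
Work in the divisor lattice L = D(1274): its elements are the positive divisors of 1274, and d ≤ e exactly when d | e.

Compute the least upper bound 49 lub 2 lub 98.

98

In the divisibility order, the join is the least common multiple: lcm(49, 2, 98) = 98.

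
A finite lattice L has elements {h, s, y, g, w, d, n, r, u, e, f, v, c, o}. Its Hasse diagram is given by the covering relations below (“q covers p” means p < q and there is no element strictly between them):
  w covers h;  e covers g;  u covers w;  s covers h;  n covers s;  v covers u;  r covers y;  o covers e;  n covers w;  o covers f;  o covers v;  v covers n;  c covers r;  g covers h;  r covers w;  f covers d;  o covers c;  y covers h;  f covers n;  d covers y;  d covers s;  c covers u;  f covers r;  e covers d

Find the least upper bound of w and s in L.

n

Common upper bounds of {w, s}: f, n, o, v.
The least among these is n.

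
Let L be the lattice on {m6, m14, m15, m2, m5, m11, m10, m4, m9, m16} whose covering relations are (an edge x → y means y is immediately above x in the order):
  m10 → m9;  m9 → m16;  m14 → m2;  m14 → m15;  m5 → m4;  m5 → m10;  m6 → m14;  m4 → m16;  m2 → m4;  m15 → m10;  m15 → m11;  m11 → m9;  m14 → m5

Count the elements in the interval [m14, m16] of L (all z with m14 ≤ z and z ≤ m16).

9

The interval [m14, m16] = {m10, m11, m14, m15, m16, m2, m4, m5, m9}, which has 9 elements.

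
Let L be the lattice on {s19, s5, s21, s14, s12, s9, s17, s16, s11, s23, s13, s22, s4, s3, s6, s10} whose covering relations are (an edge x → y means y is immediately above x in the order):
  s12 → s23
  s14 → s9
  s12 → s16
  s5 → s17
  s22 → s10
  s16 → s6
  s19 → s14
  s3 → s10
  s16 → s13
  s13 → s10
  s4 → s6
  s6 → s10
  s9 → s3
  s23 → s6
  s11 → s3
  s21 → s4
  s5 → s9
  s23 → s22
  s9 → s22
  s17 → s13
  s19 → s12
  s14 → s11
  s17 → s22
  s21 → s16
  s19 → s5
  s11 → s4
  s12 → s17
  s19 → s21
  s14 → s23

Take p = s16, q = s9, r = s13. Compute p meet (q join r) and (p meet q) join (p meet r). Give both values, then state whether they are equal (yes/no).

q join r = s10, so p meet (q join r) = s16 meet s10 = s16.
p meet q = s19 and p meet r = s16, so (p meet q) join (p meet r) = s19 join s16 = s16.
Equal: yes.

s16; s16; yes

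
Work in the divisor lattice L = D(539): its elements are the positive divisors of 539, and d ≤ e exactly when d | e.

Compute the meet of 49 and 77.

7

In the divisibility order, the meet is the greatest common divisor: gcd(49, 77) = 7.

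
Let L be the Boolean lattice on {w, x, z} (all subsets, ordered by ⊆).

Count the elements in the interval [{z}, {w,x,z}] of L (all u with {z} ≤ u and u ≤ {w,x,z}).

4

The interval [{z}, {w,x,z}] = {{w,x,z}, {w,z}, {x,z}, {z}}, which has 4 elements.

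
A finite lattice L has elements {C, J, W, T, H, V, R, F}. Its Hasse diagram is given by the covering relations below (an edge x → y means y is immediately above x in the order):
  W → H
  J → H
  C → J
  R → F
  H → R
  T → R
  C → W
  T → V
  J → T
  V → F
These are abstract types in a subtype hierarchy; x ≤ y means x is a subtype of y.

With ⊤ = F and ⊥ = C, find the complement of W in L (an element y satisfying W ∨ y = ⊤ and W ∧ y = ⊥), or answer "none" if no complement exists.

V

Need y with W ∨ y = F and W ∧ y = C.
Checking each element gives: V.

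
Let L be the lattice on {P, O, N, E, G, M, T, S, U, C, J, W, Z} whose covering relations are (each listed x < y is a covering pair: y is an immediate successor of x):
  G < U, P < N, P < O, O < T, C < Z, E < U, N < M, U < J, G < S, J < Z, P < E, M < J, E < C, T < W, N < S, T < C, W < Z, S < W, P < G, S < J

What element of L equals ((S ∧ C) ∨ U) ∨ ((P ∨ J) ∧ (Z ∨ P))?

S ∧ C = P
P ∨ U = U
P ∨ J = J
Z ∨ P = Z
J ∧ Z = J
U ∨ J = J

J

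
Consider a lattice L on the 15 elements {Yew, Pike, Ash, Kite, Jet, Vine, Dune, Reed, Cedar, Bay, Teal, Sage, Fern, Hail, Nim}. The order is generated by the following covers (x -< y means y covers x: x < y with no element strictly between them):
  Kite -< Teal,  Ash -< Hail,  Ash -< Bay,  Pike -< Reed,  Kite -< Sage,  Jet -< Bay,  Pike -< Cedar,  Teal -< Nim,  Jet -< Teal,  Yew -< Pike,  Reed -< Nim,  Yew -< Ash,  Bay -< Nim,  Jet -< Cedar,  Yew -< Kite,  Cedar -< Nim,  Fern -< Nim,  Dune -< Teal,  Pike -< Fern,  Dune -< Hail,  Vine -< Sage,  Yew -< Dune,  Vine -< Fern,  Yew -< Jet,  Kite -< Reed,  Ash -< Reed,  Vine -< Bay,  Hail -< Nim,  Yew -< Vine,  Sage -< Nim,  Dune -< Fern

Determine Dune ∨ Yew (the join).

Dune

Common upper bounds of {Dune, Yew}: Dune, Fern, Hail, Nim, Teal.
The least among these is Dune.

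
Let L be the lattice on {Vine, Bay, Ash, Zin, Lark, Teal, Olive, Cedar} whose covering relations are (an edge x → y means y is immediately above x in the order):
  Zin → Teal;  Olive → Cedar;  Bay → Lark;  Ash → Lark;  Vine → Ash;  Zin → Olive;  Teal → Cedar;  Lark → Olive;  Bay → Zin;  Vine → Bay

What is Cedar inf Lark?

Lark

Common lower bounds of {Cedar, Lark}: Ash, Bay, Lark, Vine.
The greatest among these is Lark.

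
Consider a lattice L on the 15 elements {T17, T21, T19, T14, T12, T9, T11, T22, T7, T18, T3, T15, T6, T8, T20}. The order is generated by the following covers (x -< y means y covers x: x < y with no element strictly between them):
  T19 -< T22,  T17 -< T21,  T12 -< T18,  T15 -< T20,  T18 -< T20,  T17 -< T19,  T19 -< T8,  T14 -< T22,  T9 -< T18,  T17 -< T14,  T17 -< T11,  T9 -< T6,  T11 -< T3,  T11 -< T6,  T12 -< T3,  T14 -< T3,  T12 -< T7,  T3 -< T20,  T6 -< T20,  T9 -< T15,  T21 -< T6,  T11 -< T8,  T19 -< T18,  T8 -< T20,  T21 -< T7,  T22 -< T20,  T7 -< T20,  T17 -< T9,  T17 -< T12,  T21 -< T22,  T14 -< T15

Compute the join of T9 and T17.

Common upper bounds of {T9, T17}: T15, T18, T20, T6, T9.
The least among these is T9.

T9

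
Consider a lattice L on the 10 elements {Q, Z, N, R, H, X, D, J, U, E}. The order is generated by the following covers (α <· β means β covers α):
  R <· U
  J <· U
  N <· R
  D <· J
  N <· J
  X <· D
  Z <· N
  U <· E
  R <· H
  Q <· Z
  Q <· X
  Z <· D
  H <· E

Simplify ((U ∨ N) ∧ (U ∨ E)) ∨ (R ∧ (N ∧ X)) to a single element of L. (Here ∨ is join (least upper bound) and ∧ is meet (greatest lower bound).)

U ∨ N = U
U ∨ E = E
U ∧ E = U
N ∧ X = Q
R ∧ Q = Q
U ∨ Q = U

U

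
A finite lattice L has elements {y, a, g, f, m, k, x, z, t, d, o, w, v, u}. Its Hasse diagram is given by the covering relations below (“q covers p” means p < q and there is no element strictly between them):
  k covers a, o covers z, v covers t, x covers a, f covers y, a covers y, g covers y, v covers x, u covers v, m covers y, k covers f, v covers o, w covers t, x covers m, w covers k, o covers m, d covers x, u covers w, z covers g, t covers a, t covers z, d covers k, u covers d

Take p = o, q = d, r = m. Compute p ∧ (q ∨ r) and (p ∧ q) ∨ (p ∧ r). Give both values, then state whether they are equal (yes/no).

m; m; yes

q ∨ r = d, so p ∧ (q ∨ r) = o ∧ d = m.
p ∧ q = m and p ∧ r = m, so (p ∧ q) ∨ (p ∧ r) = m ∨ m = m.
Equal: yes.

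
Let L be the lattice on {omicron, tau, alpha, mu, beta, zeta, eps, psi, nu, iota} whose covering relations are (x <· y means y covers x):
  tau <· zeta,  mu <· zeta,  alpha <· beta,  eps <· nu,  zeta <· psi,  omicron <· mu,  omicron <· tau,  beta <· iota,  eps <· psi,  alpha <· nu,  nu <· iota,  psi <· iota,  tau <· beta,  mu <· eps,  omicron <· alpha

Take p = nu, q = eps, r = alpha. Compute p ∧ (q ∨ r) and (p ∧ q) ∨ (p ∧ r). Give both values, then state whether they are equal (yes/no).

nu; nu; yes

q ∨ r = nu, so p ∧ (q ∨ r) = nu ∧ nu = nu.
p ∧ q = eps and p ∧ r = alpha, so (p ∧ q) ∨ (p ∧ r) = eps ∨ alpha = nu.
Equal: yes.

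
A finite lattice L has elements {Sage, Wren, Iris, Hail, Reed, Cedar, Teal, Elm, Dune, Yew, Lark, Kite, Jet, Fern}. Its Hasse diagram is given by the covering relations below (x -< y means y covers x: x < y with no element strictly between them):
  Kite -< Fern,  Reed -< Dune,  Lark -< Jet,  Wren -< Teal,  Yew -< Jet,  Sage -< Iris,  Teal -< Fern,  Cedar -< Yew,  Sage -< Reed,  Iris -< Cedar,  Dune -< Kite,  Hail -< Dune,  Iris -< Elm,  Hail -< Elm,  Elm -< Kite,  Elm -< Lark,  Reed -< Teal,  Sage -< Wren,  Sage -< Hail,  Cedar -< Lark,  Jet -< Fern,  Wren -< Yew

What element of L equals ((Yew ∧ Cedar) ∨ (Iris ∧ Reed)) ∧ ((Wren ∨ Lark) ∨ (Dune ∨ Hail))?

Yew ∧ Cedar = Cedar
Iris ∧ Reed = Sage
Cedar ∨ Sage = Cedar
Wren ∨ Lark = Jet
Dune ∨ Hail = Dune
Jet ∨ Dune = Fern
Cedar ∧ Fern = Cedar

Cedar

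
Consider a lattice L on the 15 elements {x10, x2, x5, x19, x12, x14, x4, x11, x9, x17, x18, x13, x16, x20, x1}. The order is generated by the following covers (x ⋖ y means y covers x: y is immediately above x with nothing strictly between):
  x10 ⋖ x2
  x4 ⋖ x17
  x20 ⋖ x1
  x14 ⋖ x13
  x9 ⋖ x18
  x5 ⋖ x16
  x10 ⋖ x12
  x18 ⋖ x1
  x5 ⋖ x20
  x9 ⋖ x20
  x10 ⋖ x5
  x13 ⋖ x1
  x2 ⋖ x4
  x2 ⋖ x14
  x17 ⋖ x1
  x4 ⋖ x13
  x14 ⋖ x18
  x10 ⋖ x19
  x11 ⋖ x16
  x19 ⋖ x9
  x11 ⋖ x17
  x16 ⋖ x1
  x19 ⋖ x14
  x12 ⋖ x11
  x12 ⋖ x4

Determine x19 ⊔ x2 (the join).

x14

Common upper bounds of {x19, x2}: x1, x13, x14, x18.
The least among these is x14.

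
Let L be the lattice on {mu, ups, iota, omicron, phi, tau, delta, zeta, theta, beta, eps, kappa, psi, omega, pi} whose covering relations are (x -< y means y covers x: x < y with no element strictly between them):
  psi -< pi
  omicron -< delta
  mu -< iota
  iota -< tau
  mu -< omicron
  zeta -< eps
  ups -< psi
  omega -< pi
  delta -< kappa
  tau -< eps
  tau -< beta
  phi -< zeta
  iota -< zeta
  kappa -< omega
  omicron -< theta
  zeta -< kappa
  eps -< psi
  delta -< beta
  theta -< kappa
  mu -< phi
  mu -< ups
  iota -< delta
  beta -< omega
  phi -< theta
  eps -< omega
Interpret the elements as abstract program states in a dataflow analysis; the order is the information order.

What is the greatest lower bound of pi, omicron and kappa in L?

omicron

Common lower bounds of {pi, omicron, kappa}: mu, omicron.
The greatest among these is omicron.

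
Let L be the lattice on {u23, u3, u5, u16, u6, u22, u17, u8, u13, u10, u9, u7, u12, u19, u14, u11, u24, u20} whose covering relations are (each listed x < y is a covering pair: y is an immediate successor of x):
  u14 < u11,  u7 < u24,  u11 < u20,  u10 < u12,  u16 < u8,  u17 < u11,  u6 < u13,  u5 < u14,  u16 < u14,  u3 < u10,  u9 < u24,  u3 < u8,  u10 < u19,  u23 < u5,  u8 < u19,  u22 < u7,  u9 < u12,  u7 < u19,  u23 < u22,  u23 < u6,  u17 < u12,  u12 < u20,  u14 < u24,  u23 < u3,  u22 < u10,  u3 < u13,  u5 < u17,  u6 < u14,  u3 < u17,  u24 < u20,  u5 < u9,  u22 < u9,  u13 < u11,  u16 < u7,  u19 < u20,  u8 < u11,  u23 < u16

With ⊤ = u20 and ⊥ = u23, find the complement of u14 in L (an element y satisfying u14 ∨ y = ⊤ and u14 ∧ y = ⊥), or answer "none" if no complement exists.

u10

Need y with u14 ∨ y = u20 and u14 ∧ y = u23.
Checking each element gives: u10.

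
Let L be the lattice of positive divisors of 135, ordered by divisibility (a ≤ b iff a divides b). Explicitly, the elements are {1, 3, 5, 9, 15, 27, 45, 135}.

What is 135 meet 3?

3

Common lower bounds of {135, 3}: 1, 3.
The greatest among these is 3.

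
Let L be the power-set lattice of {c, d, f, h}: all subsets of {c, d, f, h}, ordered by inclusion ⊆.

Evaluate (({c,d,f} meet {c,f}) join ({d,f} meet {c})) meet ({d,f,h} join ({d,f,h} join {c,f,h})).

{c,d,f} ∧ {c,f} = {c,f}
{d,f} ∧ {c} = {}
{c,f} ∨ {} = {c,f}
{d,f,h} ∨ {c,f,h} = {c,d,f,h}
{d,f,h} ∨ {c,d,f,h} = {c,d,f,h}
{c,f} ∧ {c,d,f,h} = {c,f}

{c,f}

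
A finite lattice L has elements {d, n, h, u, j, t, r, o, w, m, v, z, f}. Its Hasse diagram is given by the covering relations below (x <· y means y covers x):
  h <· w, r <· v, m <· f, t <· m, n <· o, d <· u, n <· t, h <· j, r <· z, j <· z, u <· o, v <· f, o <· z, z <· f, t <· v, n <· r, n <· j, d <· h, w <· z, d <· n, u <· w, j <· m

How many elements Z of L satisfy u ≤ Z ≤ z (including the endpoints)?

The interval [u, z] = {o, u, w, z}, which has 4 elements.

4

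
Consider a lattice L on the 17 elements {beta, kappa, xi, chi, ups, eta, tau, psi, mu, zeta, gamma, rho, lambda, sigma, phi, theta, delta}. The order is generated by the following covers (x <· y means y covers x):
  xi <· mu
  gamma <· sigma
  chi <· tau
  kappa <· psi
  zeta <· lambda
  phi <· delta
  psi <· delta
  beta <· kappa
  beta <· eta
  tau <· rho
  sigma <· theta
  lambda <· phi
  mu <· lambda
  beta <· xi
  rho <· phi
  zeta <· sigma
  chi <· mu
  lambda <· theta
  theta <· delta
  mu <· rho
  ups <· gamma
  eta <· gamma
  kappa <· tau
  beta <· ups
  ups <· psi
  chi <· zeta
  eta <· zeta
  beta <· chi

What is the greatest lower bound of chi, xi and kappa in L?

beta

Common lower bounds of {chi, xi, kappa}: beta.
The greatest among these is beta.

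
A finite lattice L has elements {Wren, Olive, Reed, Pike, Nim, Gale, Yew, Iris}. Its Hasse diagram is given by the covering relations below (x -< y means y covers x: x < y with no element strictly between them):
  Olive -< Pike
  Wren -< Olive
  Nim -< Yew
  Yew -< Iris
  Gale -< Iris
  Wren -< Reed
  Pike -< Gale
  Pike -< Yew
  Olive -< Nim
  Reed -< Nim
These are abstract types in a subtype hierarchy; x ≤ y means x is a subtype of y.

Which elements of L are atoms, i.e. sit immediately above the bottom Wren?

The atoms are exactly the elements that cover Wren: Olive, Reed.

Olive, Reed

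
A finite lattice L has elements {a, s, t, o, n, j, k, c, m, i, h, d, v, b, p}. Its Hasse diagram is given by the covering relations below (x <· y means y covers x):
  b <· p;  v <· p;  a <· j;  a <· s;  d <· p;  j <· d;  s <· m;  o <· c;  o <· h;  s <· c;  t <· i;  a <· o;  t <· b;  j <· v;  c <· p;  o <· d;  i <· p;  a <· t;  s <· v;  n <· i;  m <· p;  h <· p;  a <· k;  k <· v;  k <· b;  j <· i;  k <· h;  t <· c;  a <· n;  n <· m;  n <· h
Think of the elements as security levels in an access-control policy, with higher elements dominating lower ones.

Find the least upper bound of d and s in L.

p

Common upper bounds of {d, s}: p.
The least among these is p.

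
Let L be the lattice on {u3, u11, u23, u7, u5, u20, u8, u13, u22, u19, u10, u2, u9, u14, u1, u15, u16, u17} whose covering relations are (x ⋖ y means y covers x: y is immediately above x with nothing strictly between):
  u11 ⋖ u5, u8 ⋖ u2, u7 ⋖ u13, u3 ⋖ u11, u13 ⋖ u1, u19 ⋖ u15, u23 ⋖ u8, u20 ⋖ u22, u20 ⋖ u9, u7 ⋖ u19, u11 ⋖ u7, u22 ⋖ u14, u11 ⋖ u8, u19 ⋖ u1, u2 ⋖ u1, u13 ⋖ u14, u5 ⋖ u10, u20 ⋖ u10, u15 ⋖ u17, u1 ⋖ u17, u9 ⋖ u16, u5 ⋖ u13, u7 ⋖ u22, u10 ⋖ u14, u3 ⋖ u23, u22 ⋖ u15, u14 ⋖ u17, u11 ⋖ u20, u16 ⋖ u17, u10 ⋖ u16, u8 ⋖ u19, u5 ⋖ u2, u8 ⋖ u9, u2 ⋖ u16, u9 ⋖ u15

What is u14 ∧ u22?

Common lower bounds of {u14, u22}: u11, u20, u22, u3, u7.
The greatest among these is u22.

u22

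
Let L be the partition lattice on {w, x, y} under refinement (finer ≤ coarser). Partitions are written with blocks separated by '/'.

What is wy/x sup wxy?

wxy

Common upper bounds of {wy/x, wxy}: wxy.
The least among these is wxy.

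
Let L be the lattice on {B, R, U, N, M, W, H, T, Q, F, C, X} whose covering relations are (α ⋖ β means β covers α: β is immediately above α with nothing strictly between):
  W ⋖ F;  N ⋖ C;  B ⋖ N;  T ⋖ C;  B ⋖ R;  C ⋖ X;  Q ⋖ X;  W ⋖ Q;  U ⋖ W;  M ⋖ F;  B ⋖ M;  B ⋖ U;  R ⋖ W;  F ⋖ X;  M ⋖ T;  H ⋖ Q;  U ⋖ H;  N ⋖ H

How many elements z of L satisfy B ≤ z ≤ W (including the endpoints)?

4

The interval [B, W] = {B, R, U, W}, which has 4 elements.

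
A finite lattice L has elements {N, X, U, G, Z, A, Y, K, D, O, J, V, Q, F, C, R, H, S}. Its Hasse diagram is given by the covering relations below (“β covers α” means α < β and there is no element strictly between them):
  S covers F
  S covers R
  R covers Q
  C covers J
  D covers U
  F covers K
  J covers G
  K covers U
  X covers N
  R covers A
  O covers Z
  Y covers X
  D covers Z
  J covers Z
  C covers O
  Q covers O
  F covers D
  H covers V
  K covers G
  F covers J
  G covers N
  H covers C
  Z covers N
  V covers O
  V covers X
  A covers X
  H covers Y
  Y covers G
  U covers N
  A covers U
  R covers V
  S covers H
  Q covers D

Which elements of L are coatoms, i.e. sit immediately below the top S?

The coatoms are exactly the elements covered by S: F, H, R.

F, H, R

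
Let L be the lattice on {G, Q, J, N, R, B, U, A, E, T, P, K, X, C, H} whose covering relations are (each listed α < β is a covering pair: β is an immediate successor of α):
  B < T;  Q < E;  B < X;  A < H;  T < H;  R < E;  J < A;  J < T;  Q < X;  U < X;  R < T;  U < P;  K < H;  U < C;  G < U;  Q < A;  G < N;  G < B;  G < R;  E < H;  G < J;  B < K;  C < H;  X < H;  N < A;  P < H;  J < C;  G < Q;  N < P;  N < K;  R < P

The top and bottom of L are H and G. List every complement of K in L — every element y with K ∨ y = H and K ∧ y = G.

C, E, J, Q, R, U

Need y with K ∨ y = H and K ∧ y = G.
Checking each element gives: C, E, J, Q, R, U.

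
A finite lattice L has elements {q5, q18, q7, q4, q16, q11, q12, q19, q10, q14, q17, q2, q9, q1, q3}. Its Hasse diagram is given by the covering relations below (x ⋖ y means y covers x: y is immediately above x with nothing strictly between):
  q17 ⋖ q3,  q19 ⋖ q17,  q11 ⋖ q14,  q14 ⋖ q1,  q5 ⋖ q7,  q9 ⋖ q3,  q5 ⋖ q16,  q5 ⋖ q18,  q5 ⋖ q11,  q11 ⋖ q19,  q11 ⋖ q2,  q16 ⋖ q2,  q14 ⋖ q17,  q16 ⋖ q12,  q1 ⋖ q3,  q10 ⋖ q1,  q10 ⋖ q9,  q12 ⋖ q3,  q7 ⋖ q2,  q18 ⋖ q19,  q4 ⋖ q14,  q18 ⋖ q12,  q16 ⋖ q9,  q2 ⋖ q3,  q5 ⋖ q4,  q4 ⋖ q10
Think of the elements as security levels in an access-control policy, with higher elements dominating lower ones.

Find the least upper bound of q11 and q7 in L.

q2

Common upper bounds of {q11, q7}: q2, q3.
The least among these is q2.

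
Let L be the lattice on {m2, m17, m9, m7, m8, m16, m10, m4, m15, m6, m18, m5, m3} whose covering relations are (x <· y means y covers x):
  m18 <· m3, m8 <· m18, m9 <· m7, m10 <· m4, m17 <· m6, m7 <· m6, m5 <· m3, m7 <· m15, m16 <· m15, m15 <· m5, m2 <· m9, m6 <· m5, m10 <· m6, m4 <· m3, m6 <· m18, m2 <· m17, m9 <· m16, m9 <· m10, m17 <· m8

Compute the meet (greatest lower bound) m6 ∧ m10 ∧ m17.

m2

Common lower bounds of {m6, m10, m17}: m2.
The greatest among these is m2.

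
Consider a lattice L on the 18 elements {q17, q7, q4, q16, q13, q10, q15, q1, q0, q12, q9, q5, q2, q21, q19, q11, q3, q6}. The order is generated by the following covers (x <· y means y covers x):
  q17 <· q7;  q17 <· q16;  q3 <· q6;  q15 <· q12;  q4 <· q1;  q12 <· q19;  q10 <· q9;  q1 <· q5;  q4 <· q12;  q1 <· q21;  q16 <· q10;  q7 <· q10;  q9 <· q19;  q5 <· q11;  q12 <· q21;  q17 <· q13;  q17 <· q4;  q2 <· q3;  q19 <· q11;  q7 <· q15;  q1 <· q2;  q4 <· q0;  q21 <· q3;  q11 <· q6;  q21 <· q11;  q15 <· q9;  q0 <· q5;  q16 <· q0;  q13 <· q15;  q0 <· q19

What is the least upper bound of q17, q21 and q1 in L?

q21

Common upper bounds of {q17, q21, q1}: q11, q21, q3, q6.
The least among these is q21.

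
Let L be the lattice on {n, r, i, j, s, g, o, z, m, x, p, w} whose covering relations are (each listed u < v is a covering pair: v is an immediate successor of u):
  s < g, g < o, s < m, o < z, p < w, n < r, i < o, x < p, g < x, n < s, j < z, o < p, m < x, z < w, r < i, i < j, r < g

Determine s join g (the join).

g

Common upper bounds of {s, g}: g, o, p, w, x, z.
The least among these is g.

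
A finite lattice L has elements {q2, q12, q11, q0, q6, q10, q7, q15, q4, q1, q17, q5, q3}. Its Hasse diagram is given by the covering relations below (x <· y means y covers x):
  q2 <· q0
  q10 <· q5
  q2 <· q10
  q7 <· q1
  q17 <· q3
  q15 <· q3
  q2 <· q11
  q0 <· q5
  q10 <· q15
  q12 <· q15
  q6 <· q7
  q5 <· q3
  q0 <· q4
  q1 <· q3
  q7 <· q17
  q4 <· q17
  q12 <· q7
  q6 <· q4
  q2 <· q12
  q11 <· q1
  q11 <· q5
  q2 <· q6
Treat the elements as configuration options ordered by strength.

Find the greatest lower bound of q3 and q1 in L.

Common lower bounds of {q3, q1}: q1, q11, q12, q2, q6, q7.
The greatest among these is q1.

q1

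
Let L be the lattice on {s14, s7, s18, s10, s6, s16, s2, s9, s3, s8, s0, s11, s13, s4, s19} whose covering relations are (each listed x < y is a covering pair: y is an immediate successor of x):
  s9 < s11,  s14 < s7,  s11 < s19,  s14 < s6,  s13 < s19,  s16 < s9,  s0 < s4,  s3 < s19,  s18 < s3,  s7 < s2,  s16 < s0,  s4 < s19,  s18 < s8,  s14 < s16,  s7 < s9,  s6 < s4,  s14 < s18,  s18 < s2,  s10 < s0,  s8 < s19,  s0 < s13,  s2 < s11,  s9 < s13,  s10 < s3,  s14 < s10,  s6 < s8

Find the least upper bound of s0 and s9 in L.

Common upper bounds of {s0, s9}: s13, s19.
The least among these is s13.

s13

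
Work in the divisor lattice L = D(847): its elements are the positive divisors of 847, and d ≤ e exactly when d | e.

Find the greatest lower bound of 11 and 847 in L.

11

In the divisibility order, the meet is the greatest common divisor: gcd(11, 847) = 11.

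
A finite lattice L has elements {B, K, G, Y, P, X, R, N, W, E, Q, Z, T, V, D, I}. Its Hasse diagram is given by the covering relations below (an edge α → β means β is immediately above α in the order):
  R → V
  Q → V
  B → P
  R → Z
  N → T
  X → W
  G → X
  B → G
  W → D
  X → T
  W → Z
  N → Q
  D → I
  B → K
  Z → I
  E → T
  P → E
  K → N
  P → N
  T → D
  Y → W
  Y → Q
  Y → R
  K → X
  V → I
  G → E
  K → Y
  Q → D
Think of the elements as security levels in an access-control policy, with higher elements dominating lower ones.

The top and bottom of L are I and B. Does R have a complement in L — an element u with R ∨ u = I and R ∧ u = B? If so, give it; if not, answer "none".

Need u with R ∨ u = I and R ∧ u = B.
Checking each element gives: E.

E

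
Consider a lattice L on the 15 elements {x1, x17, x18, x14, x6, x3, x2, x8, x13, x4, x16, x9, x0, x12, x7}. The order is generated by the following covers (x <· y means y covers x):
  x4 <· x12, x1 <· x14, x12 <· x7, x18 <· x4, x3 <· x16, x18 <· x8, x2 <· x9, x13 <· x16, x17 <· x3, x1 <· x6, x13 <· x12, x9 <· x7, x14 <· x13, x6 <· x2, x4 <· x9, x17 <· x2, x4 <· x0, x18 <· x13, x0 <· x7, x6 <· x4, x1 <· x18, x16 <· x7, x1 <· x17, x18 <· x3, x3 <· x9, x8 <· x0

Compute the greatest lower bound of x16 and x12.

Common lower bounds of {x16, x12}: x1, x13, x14, x18.
The greatest among these is x13.

x13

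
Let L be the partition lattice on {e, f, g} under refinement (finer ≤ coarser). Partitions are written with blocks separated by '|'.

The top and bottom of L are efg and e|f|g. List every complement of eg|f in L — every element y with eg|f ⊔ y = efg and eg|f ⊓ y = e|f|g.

ef|g, e|fg

Need y with eg|f ∨ y = efg and eg|f ∧ y = e|f|g.
Checking each element gives: ef|g, e|fg.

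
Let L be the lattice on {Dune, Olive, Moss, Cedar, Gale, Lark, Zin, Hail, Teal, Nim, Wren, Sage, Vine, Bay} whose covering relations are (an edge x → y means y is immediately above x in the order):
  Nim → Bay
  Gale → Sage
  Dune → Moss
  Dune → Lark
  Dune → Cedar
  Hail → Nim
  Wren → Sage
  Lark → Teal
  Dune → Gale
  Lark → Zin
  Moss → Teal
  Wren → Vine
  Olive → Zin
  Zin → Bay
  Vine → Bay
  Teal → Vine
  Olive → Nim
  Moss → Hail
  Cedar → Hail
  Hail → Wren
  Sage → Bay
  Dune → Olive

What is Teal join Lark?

Common upper bounds of {Teal, Lark}: Bay, Teal, Vine.
The least among these is Teal.

Teal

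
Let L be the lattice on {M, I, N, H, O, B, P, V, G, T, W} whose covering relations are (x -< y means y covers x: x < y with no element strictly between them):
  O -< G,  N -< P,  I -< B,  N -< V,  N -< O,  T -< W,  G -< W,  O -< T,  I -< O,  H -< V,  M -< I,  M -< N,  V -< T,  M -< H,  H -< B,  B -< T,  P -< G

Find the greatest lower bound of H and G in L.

M

Common lower bounds of {H, G}: M.
The greatest among these is M.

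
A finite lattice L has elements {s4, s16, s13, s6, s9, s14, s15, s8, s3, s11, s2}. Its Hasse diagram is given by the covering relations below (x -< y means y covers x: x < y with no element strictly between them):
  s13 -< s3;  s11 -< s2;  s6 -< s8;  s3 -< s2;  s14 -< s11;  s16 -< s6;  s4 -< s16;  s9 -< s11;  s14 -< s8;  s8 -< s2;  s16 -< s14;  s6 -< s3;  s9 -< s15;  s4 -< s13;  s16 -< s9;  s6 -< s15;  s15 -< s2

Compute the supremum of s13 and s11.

s2

Common upper bounds of {s13, s11}: s2.
The least among these is s2.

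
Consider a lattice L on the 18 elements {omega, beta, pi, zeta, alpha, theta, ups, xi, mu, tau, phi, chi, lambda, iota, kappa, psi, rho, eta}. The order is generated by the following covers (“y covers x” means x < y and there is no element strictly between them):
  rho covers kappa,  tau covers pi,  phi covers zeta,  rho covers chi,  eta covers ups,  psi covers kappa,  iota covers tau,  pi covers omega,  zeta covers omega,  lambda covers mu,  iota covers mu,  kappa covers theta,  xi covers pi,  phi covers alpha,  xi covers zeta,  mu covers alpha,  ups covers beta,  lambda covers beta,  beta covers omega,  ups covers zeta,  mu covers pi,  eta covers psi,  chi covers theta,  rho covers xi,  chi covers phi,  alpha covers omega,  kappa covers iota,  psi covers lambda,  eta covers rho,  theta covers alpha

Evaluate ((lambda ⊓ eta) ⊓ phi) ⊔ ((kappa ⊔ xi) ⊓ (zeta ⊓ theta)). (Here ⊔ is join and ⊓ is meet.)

lambda ∧ eta = lambda
lambda ∧ phi = alpha
kappa ∨ xi = rho
zeta ∧ theta = omega
rho ∧ omega = omega
alpha ∨ omega = alpha

alpha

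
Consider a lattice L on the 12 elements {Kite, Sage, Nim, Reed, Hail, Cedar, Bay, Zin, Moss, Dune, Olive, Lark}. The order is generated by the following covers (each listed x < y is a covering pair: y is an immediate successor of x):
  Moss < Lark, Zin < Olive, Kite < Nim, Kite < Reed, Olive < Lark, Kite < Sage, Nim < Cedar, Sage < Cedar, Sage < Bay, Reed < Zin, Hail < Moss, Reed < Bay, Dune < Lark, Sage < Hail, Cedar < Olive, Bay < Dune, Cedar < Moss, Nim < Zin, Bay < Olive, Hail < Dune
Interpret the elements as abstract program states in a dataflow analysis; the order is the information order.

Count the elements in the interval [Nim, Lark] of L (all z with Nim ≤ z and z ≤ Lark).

The interval [Nim, Lark] = {Cedar, Lark, Moss, Nim, Olive, Zin}, which has 6 elements.

6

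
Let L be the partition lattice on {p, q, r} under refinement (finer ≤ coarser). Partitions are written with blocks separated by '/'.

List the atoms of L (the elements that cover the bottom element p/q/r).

p/qr, pq/r, pr/q

The atoms are exactly the elements that cover p/q/r: p/qr, pq/r, pr/q.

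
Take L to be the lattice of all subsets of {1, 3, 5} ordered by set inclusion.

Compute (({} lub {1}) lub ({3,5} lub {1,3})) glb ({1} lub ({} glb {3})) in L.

{} ∨ {1} = {1}
{3,5} ∨ {1,3} = {1,3,5}
{1} ∨ {1,3,5} = {1,3,5}
{} ∧ {3} = {}
{1} ∨ {} = {1}
{1,3,5} ∧ {1} = {1}

{1}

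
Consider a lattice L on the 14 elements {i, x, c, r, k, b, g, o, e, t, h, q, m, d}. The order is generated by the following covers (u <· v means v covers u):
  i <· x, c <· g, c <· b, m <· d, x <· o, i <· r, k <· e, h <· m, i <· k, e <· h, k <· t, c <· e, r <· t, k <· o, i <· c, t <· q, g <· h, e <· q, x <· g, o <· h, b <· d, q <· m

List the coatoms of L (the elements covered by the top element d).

The coatoms are exactly the elements covered by d: b, m.

b, m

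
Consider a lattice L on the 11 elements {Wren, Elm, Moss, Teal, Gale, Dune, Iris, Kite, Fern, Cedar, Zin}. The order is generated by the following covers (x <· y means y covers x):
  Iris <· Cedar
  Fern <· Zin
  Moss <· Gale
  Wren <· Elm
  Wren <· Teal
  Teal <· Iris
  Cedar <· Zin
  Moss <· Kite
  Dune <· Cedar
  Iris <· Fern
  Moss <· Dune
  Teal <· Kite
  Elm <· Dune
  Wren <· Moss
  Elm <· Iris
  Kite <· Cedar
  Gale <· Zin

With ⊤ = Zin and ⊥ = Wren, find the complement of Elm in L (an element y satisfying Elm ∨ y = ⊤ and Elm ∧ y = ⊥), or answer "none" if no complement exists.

Gale

Need y with Elm ∨ y = Zin and Elm ∧ y = Wren.
Checking each element gives: Gale.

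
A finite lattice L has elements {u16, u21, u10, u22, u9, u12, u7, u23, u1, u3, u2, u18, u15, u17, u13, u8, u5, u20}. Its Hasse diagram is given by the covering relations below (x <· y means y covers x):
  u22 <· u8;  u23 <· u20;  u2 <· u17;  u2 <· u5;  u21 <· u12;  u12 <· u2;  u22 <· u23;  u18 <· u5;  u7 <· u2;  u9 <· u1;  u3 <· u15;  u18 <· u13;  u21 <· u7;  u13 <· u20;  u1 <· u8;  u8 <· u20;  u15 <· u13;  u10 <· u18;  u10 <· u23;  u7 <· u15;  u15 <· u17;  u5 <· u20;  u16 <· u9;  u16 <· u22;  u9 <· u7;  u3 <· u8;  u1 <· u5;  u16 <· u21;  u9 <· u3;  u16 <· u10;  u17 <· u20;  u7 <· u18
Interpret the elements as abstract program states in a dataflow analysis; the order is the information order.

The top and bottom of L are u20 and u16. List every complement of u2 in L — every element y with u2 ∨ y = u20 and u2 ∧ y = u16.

Need y with u2 ∨ y = u20 and u2 ∧ y = u16.
Checking each element gives: u22, u23.

u22, u23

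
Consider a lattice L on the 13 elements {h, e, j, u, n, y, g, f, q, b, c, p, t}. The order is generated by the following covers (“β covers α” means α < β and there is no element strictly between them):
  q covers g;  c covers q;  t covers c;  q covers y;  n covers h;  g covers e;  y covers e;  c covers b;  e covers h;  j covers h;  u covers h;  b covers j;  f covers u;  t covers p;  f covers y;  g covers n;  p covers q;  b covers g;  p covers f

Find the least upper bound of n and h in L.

Common upper bounds of {n, h}: b, c, g, n, p, q, t.
The least among these is n.

n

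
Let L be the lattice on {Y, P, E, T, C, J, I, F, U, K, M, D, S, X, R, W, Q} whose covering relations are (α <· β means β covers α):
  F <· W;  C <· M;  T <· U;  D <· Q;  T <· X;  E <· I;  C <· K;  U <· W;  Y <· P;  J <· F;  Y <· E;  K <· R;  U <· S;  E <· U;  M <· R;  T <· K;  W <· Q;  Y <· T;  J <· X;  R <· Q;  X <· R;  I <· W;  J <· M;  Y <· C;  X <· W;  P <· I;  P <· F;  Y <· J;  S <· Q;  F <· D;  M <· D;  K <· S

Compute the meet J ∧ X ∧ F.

J

Common lower bounds of {J, X, F}: J, Y.
The greatest among these is J.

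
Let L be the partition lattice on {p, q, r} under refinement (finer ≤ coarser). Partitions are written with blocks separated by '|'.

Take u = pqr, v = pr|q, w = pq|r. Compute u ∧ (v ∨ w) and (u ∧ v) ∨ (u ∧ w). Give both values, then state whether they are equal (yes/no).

pqr; pqr; yes

v ∨ w = pqr, so u ∧ (v ∨ w) = pqr ∧ pqr = pqr.
u ∧ v = pr|q and u ∧ w = pq|r, so (u ∧ v) ∨ (u ∧ w) = pr|q ∨ pq|r = pqr.
Equal: yes.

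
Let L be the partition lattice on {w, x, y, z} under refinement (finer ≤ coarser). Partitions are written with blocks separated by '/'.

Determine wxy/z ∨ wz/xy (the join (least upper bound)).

wxyz

Common upper bounds of {wxy/z, wz/xy}: wxyz.
The least among these is wxyz.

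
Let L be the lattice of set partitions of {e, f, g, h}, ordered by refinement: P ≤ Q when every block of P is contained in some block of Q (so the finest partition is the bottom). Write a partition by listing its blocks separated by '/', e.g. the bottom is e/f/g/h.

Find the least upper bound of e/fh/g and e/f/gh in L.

e/fgh

The join of e/fh/g and e/f/gh merges any blocks that overlap across the partitions, giving e/fgh.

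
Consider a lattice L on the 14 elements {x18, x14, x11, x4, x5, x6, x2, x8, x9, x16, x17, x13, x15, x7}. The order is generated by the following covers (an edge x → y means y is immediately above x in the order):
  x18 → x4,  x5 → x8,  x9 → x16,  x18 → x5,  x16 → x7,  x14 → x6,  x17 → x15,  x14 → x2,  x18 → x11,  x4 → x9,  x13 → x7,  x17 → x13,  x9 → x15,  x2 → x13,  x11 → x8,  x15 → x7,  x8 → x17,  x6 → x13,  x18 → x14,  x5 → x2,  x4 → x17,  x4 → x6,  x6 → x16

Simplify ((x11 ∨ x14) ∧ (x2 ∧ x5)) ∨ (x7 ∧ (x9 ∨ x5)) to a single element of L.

x11 ∨ x14 = x13
x2 ∧ x5 = x5
x13 ∧ x5 = x5
x9 ∨ x5 = x15
x7 ∧ x15 = x15
x5 ∨ x15 = x15

x15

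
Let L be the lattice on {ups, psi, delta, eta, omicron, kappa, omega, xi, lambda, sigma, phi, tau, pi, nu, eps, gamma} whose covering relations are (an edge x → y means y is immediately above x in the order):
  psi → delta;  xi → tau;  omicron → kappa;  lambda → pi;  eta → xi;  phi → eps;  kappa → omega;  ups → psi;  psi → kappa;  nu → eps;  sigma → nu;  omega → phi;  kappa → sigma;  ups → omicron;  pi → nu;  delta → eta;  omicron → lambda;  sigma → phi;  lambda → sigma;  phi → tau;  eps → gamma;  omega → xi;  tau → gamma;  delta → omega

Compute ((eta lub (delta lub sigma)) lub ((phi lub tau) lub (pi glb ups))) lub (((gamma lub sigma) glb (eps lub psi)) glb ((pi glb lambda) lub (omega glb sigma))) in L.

tau

delta ∨ sigma = phi
eta ∨ phi = tau
phi ∨ tau = tau
pi ∧ ups = ups
tau ∨ ups = tau
tau ∨ tau = tau
gamma ∨ sigma = gamma
eps ∨ psi = eps
gamma ∧ eps = eps
pi ∧ lambda = lambda
omega ∧ sigma = kappa
lambda ∨ kappa = sigma
eps ∧ sigma = sigma
tau ∨ sigma = tau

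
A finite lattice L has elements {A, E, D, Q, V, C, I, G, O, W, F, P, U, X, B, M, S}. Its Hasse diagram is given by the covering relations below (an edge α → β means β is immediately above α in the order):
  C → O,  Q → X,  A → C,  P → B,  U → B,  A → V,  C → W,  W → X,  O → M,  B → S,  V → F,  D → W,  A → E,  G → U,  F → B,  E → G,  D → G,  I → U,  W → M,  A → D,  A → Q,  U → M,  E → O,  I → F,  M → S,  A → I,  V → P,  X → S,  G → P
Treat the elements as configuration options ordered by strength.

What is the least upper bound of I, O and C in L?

M

Common upper bounds of {I, O, C}: M, S.
The least among these is M.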